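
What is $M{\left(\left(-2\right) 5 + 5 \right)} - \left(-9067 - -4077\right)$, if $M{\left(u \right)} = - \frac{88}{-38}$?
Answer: $\frac{94854}{19} \approx 4992.3$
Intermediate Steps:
$M{\left(u \right)} = \frac{44}{19}$ ($M{\left(u \right)} = \left(-88\right) \left(- \frac{1}{38}\right) = \frac{44}{19}$)
$M{\left(\left(-2\right) 5 + 5 \right)} - \left(-9067 - -4077\right) = \frac{44}{19} - \left(-9067 - -4077\right) = \frac{44}{19} - \left(-9067 + 4077\right) = \frac{44}{19} - -4990 = \frac{44}{19} + 4990 = \frac{94854}{19}$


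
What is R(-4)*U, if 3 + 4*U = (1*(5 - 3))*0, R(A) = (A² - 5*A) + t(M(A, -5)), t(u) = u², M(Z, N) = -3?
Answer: -135/4 ≈ -33.750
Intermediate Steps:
R(A) = 9 + A² - 5*A (R(A) = (A² - 5*A) + (-3)² = (A² - 5*A) + 9 = 9 + A² - 5*A)
U = -¾ (U = -¾ + ((1*(5 - 3))*0)/4 = -¾ + ((1*2)*0)/4 = -¾ + (2*0)/4 = -¾ + (¼)*0 = -¾ + 0 = -¾ ≈ -0.75000)
R(-4)*U = (9 + (-4)² - 5*(-4))*(-¾) = (9 + 16 + 20)*(-¾) = 45*(-¾) = -135/4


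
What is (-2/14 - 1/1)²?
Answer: 64/49 ≈ 1.3061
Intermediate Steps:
(-2/14 - 1/1)² = (-2*1/14 - 1*1)² = (-⅐ - 1)² = (-8/7)² = 64/49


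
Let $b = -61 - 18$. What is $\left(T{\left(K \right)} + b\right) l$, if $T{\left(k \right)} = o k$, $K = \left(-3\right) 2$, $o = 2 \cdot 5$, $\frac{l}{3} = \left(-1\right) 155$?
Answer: $64635$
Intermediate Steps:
$l = -465$ ($l = 3 \left(\left(-1\right) 155\right) = 3 \left(-155\right) = -465$)
$o = 10$
$K = -6$
$b = -79$
$T{\left(k \right)} = 10 k$
$\left(T{\left(K \right)} + b\right) l = \left(10 \left(-6\right) - 79\right) \left(-465\right) = \left(-60 - 79\right) \left(-465\right) = \left(-139\right) \left(-465\right) = 64635$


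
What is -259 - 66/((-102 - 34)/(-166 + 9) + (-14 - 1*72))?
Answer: -1725716/6683 ≈ -258.22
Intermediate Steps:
-259 - 66/((-102 - 34)/(-166 + 9) + (-14 - 1*72)) = -259 - 66/(-136/(-157) + (-14 - 72)) = -259 - 66/(-136*(-1/157) - 86) = -259 - 66/(136/157 - 86) = -259 - 66/(-13366/157) = -259 - 157/13366*(-66) = -259 + 5181/6683 = -1725716/6683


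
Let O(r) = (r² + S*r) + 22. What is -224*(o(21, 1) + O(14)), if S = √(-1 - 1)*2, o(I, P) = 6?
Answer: -50176 - 6272*I*√2 ≈ -50176.0 - 8870.0*I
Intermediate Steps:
S = 2*I*√2 (S = √(-2)*2 = (I*√2)*2 = 2*I*√2 ≈ 2.8284*I)
O(r) = 22 + r² + 2*I*r*√2 (O(r) = (r² + (2*I*√2)*r) + 22 = (r² + 2*I*r*√2) + 22 = 22 + r² + 2*I*r*√2)
-224*(o(21, 1) + O(14)) = -224*(6 + (22 + 14² + 2*I*14*√2)) = -224*(6 + (22 + 196 + 28*I*√2)) = -224*(6 + (218 + 28*I*√2)) = -224*(224 + 28*I*√2) = -50176 - 6272*I*√2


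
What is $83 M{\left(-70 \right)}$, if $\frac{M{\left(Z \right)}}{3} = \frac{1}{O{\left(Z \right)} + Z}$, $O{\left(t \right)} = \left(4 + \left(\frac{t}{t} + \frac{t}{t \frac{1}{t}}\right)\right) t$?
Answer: $\frac{249}{4480} \approx 0.05558$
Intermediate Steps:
$O{\left(t \right)} = t \left(5 + t\right)$ ($O{\left(t \right)} = \left(4 + \left(1 + \frac{t}{1}\right)\right) t = \left(4 + \left(1 + t 1\right)\right) t = \left(4 + \left(1 + t\right)\right) t = \left(5 + t\right) t = t \left(5 + t\right)$)
$M{\left(Z \right)} = \frac{3}{Z + Z \left(5 + Z\right)}$ ($M{\left(Z \right)} = \frac{3}{Z \left(5 + Z\right) + Z} = \frac{3}{Z + Z \left(5 + Z\right)}$)
$83 M{\left(-70 \right)} = 83 \frac{3}{\left(-70\right) \left(6 - 70\right)} = 83 \cdot 3 \left(- \frac{1}{70}\right) \frac{1}{-64} = 83 \cdot 3 \left(- \frac{1}{70}\right) \left(- \frac{1}{64}\right) = 83 \cdot \frac{3}{4480} = \frac{249}{4480}$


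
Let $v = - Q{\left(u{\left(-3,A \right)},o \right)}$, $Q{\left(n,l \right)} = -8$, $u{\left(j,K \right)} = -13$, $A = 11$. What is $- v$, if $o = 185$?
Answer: $-8$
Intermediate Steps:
$v = 8$ ($v = \left(-1\right) \left(-8\right) = 8$)
$- v = \left(-1\right) 8 = -8$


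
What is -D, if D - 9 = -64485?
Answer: 64476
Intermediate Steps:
D = -64476 (D = 9 - 64485 = -64476)
-D = -1*(-64476) = 64476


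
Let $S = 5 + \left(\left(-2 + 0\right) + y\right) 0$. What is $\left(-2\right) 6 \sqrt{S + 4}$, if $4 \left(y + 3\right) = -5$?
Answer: $-36$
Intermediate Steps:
$y = - \frac{17}{4}$ ($y = -3 + \frac{1}{4} \left(-5\right) = -3 - \frac{5}{4} = - \frac{17}{4} \approx -4.25$)
$S = 5$ ($S = 5 + \left(\left(-2 + 0\right) - \frac{17}{4}\right) 0 = 5 + \left(-2 - \frac{17}{4}\right) 0 = 5 - 0 = 5 + 0 = 5$)
$\left(-2\right) 6 \sqrt{S + 4} = \left(-2\right) 6 \sqrt{5 + 4} = - 12 \sqrt{9} = \left(-12\right) 3 = -36$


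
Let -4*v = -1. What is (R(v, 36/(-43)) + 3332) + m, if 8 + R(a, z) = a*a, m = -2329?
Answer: 15921/16 ≈ 995.06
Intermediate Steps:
v = 1/4 (v = -1/4*(-1) = 1/4 ≈ 0.25000)
R(a, z) = -8 + a**2 (R(a, z) = -8 + a*a = -8 + a**2)
(R(v, 36/(-43)) + 3332) + m = ((-8 + (1/4)**2) + 3332) - 2329 = ((-8 + 1/16) + 3332) - 2329 = (-127/16 + 3332) - 2329 = 53185/16 - 2329 = 15921/16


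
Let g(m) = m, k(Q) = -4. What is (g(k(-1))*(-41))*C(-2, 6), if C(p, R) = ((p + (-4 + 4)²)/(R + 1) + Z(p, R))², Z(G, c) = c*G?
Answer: 1212944/49 ≈ 24754.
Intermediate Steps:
Z(G, c) = G*c
C(p, R) = (R*p + p/(1 + R))² (C(p, R) = ((p + (-4 + 4)²)/(R + 1) + p*R)² = ((p + 0²)/(1 + R) + R*p)² = ((p + 0)/(1 + R) + R*p)² = (p/(1 + R) + R*p)² = (R*p + p/(1 + R))²)
(g(k(-1))*(-41))*C(-2, 6) = (-4*(-41))*((-2)²*(1 + 6 + 6²)²/(1 + 6)²) = 164*(4*(1 + 6 + 36)²/7²) = 164*(4*(1/49)*43²) = 164*(4*(1/49)*1849) = 164*(7396/49) = 1212944/49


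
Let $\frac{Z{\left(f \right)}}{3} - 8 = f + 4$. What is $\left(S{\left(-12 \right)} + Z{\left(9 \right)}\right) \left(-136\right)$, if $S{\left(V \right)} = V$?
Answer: $-6936$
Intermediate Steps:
$Z{\left(f \right)} = 36 + 3 f$ ($Z{\left(f \right)} = 24 + 3 \left(f + 4\right) = 24 + 3 \left(4 + f\right) = 24 + \left(12 + 3 f\right) = 36 + 3 f$)
$\left(S{\left(-12 \right)} + Z{\left(9 \right)}\right) \left(-136\right) = \left(-12 + \left(36 + 3 \cdot 9\right)\right) \left(-136\right) = \left(-12 + \left(36 + 27\right)\right) \left(-136\right) = \left(-12 + 63\right) \left(-136\right) = 51 \left(-136\right) = -6936$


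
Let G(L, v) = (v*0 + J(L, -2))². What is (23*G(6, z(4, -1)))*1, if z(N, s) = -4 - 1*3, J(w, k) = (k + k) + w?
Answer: 92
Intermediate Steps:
J(w, k) = w + 2*k (J(w, k) = 2*k + w = w + 2*k)
z(N, s) = -7 (z(N, s) = -4 - 3 = -7)
G(L, v) = (-4 + L)² (G(L, v) = (v*0 + (L + 2*(-2)))² = (0 + (L - 4))² = (0 + (-4 + L))² = (-4 + L)²)
(23*G(6, z(4, -1)))*1 = (23*(-4 + 6)²)*1 = (23*2²)*1 = (23*4)*1 = 92*1 = 92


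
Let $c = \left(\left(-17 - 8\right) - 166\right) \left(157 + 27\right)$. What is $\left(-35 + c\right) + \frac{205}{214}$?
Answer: $- \frac{7528101}{214} \approx -35178.0$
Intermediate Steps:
$c = -35144$ ($c = \left(-25 - 166\right) 184 = \left(-191\right) 184 = -35144$)
$\left(-35 + c\right) + \frac{205}{214} = \left(-35 - 35144\right) + \frac{205}{214} = -35179 + 205 \cdot \frac{1}{214} = -35179 + \frac{205}{214} = - \frac{7528101}{214}$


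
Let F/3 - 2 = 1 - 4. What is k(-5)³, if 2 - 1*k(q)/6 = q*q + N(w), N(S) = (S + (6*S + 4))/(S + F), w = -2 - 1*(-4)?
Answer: -27000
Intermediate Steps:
F = -3 (F = 6 + 3*(1 - 4) = 6 + 3*(-3) = 6 - 9 = -3)
w = 2 (w = -2 + 4 = 2)
N(S) = (4 + 7*S)/(-3 + S) (N(S) = (S + (6*S + 4))/(S - 3) = (S + (4 + 6*S))/(-3 + S) = (4 + 7*S)/(-3 + S))
k(q) = 120 - 6*q² (k(q) = 12 - 6*(q*q + (4 + 7*2)/(-3 + 2)) = 12 - 6*(q² + (4 + 14)/(-1)) = 12 - 6*(q² - 1*18) = 12 - 6*(q² - 18) = 12 - 6*(-18 + q²) = 12 + (108 - 6*q²) = 120 - 6*q²)
k(-5)³ = (120 - 6*(-5)²)³ = (120 - 6*25)³ = (120 - 150)³ = (-30)³ = -27000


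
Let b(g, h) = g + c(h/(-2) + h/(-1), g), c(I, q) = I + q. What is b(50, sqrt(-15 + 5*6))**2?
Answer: 40135/4 - 300*sqrt(15) ≈ 8871.9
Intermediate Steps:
b(g, h) = 2*g - 3*h/2 (b(g, h) = g + ((h/(-2) + h/(-1)) + g) = g + ((h*(-1/2) + h*(-1)) + g) = g + ((-h/2 - h) + g) = g + (-3*h/2 + g) = g + (g - 3*h/2) = 2*g - 3*h/2)
b(50, sqrt(-15 + 5*6))**2 = (2*50 - 3*sqrt(-15 + 5*6)/2)**2 = (100 - 3*sqrt(-15 + 30)/2)**2 = (100 - 3*sqrt(15)/2)**2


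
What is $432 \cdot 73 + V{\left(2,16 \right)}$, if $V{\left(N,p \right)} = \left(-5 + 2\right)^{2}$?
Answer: $31545$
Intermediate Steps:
$V{\left(N,p \right)} = 9$ ($V{\left(N,p \right)} = \left(-3\right)^{2} = 9$)
$432 \cdot 73 + V{\left(2,16 \right)} = 432 \cdot 73 + 9 = 31536 + 9 = 31545$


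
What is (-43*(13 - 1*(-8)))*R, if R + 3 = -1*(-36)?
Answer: -29799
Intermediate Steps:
R = 33 (R = -3 - 1*(-36) = -3 + 36 = 33)
(-43*(13 - 1*(-8)))*R = -43*(13 - 1*(-8))*33 = -43*(13 + 8)*33 = -43*21*33 = -903*33 = -29799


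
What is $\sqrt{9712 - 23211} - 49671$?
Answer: $-49671 + i \sqrt{13499} \approx -49671.0 + 116.19 i$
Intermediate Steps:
$\sqrt{9712 - 23211} - 49671 = \sqrt{-13499} - 49671 = i \sqrt{13499} - 49671 = -49671 + i \sqrt{13499}$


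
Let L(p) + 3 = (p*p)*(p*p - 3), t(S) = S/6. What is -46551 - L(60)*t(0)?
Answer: -46551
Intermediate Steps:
t(S) = S/6 (t(S) = S*(⅙) = S/6)
L(p) = -3 + p²*(-3 + p²) (L(p) = -3 + (p*p)*(p*p - 3) = -3 + p²*(p² - 3) = -3 + p²*(-3 + p²))
-46551 - L(60)*t(0) = -46551 - (-3 + 60⁴ - 3*60²)*(⅙)*0 = -46551 - (-3 + 12960000 - 3*3600)*0 = -46551 - (-3 + 12960000 - 10800)*0 = -46551 - 12949197*0 = -46551 - 1*0 = -46551 + 0 = -46551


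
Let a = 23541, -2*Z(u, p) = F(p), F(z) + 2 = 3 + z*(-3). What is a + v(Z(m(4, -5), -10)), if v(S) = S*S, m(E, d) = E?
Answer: 95125/4 ≈ 23781.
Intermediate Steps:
F(z) = 1 - 3*z (F(z) = -2 + (3 + z*(-3)) = -2 + (3 - 3*z) = 1 - 3*z)
Z(u, p) = -½ + 3*p/2 (Z(u, p) = -(1 - 3*p)/2 = -½ + 3*p/2)
v(S) = S²
a + v(Z(m(4, -5), -10)) = 23541 + (-½ + (3/2)*(-10))² = 23541 + (-½ - 15)² = 23541 + (-31/2)² = 23541 + 961/4 = 95125/4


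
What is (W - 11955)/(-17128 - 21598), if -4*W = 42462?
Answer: 45141/77452 ≈ 0.58283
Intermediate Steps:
W = -21231/2 (W = -¼*42462 = -21231/2 ≈ -10616.)
(W - 11955)/(-17128 - 21598) = (-21231/2 - 11955)/(-17128 - 21598) = -45141/2/(-38726) = -45141/2*(-1/38726) = 45141/77452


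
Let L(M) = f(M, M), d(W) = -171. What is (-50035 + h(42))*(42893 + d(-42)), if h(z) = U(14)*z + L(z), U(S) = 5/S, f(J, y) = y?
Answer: -2135160116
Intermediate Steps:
L(M) = M
h(z) = 19*z/14 (h(z) = (5/14)*z + z = (5*(1/14))*z + z = 5*z/14 + z = 19*z/14)
(-50035 + h(42))*(42893 + d(-42)) = (-50035 + (19/14)*42)*(42893 - 171) = (-50035 + 57)*42722 = -49978*42722 = -2135160116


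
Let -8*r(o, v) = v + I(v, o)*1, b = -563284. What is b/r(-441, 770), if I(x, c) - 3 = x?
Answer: 4506272/1543 ≈ 2920.5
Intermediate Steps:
I(x, c) = 3 + x
r(o, v) = -3/8 - v/4 (r(o, v) = -(v + (3 + v)*1)/8 = -(v + (3 + v))/8 = -(3 + 2*v)/8 = -3/8 - v/4)
b/r(-441, 770) = -563284/(-3/8 - ¼*770) = -563284/(-3/8 - 385/2) = -563284/(-1543/8) = -563284*(-8/1543) = 4506272/1543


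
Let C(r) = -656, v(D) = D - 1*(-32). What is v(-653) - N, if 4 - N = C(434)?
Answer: -1281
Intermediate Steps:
v(D) = 32 + D (v(D) = D + 32 = 32 + D)
N = 660 (N = 4 - 1*(-656) = 4 + 656 = 660)
v(-653) - N = (32 - 653) - 1*660 = -621 - 660 = -1281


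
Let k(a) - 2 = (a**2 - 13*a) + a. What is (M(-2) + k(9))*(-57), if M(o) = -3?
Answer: 1596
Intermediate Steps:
k(a) = 2 + a**2 - 12*a (k(a) = 2 + ((a**2 - 13*a) + a) = 2 + (a**2 - 12*a) = 2 + a**2 - 12*a)
(M(-2) + k(9))*(-57) = (-3 + (2 + 9**2 - 12*9))*(-57) = (-3 + (2 + 81 - 108))*(-57) = (-3 - 25)*(-57) = -28*(-57) = 1596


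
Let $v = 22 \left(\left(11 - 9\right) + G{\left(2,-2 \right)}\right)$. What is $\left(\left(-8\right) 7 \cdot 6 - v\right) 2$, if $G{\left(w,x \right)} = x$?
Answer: $-672$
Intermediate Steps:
$v = 0$ ($v = 22 \left(\left(11 - 9\right) - 2\right) = 22 \left(2 - 2\right) = 22 \cdot 0 = 0$)
$\left(\left(-8\right) 7 \cdot 6 - v\right) 2 = \left(\left(-8\right) 7 \cdot 6 - 0\right) 2 = \left(\left(-56\right) 6 + 0\right) 2 = \left(-336 + 0\right) 2 = \left(-336\right) 2 = -672$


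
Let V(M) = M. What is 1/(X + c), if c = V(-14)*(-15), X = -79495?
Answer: -1/79285 ≈ -1.2613e-5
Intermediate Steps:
c = 210 (c = -14*(-15) = 210)
1/(X + c) = 1/(-79495 + 210) = 1/(-79285) = -1/79285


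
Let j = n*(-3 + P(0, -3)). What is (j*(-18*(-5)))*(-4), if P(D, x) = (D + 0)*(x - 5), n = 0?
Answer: 0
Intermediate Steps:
P(D, x) = D*(-5 + x)
j = 0 (j = 0*(-3 + 0*(-5 - 3)) = 0*(-3 + 0*(-8)) = 0*(-3 + 0) = 0*(-3) = 0)
(j*(-18*(-5)))*(-4) = (0*(-18*(-5)))*(-4) = (0*90)*(-4) = 0*(-4) = 0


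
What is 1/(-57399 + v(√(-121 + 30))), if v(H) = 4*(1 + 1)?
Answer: -1/57391 ≈ -1.7424e-5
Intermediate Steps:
v(H) = 8 (v(H) = 4*2 = 8)
1/(-57399 + v(√(-121 + 30))) = 1/(-57399 + 8) = 1/(-57391) = -1/57391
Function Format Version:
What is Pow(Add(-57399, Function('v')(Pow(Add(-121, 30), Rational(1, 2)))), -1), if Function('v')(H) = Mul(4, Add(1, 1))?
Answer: Rational(-1, 57391) ≈ -1.7424e-5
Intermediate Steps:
Function('v')(H) = 8 (Function('v')(H) = Mul(4, 2) = 8)
Pow(Add(-57399, Function('v')(Pow(Add(-121, 30), Rational(1, 2)))), -1) = Pow(Add(-57399, 8), -1) = Pow(-57391, -1) = Rational(-1, 57391)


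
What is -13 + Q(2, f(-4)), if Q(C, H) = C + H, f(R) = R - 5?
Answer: -20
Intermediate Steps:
f(R) = -5 + R
-13 + Q(2, f(-4)) = -13 + (2 + (-5 - 4)) = -13 + (2 - 9) = -13 - 7 = -20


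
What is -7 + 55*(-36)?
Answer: -1987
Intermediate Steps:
-7 + 55*(-36) = -7 - 1980 = -1987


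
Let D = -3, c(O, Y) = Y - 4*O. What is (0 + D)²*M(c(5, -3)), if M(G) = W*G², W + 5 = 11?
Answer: 28566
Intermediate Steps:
W = 6 (W = -5 + 11 = 6)
M(G) = 6*G²
(0 + D)²*M(c(5, -3)) = (0 - 3)²*(6*(-3 - 4*5)²) = (-3)²*(6*(-3 - 20)²) = 9*(6*(-23)²) = 9*(6*529) = 9*3174 = 28566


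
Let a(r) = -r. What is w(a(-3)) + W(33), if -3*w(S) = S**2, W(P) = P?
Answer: 30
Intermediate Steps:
w(S) = -S**2/3
w(a(-3)) + W(33) = -(-1*(-3))**2/3 + 33 = -1/3*3**2 + 33 = -1/3*9 + 33 = -3 + 33 = 30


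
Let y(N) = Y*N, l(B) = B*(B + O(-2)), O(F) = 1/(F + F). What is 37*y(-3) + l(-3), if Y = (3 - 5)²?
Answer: -1737/4 ≈ -434.25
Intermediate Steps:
Y = 4 (Y = (-2)² = 4)
O(F) = 1/(2*F)
l(B) = B*(-¼ + B) (l(B) = B*(B + (½)/(-2)) = B*(B + (½)*(-½)) = B*(B - ¼) = B*(-¼ + B))
y(N) = 4*N
37*y(-3) + l(-3) = 37*(4*(-3)) - 3*(-¼ - 3) = 37*(-12) - 3*(-13/4) = -444 + 39/4 = -1737/4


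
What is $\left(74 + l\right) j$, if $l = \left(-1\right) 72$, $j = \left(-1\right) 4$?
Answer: $-8$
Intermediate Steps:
$j = -4$
$l = -72$
$\left(74 + l\right) j = \left(74 - 72\right) \left(-4\right) = 2 \left(-4\right) = -8$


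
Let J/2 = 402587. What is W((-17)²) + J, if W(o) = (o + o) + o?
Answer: 806041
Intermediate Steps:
W(o) = 3*o (W(o) = 2*o + o = 3*o)
J = 805174 (J = 2*402587 = 805174)
W((-17)²) + J = 3*(-17)² + 805174 = 3*289 + 805174 = 867 + 805174 = 806041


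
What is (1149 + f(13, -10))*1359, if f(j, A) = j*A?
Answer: 1384821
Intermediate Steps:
f(j, A) = A*j
(1149 + f(13, -10))*1359 = (1149 - 10*13)*1359 = (1149 - 130)*1359 = 1019*1359 = 1384821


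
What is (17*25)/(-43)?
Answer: -425/43 ≈ -9.8837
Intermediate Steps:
(17*25)/(-43) = 425*(-1/43) = -425/43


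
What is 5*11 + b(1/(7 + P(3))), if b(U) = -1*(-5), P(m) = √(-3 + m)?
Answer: 60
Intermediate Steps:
b(U) = 5
5*11 + b(1/(7 + P(3))) = 5*11 + 5 = 55 + 5 = 60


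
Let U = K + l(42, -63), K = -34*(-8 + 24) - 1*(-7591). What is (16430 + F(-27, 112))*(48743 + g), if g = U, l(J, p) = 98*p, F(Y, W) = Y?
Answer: 813851248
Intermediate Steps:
K = 7047 (K = -34*16 + 7591 = -544 + 7591 = 7047)
U = 873 (U = 7047 + 98*(-63) = 7047 - 6174 = 873)
g = 873
(16430 + F(-27, 112))*(48743 + g) = (16430 - 27)*(48743 + 873) = 16403*49616 = 813851248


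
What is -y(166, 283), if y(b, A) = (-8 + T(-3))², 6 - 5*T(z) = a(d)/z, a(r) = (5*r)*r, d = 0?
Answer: -1156/25 ≈ -46.240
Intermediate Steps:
a(r) = 5*r²
T(z) = 6/5 (T(z) = 6/5 - 5*0²/(5*z) = 6/5 - 5*0/(5*z) = 6/5 - 0/z = 6/5 - ⅕*0 = 6/5 + 0 = 6/5)
y(b, A) = 1156/25 (y(b, A) = (-8 + 6/5)² = (-34/5)² = 1156/25)
-y(166, 283) = -1*1156/25 = -1156/25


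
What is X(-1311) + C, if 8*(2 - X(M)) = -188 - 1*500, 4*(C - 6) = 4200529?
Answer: 4200905/4 ≈ 1.0502e+6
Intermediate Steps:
C = 4200553/4 (C = 6 + (¼)*4200529 = 6 + 4200529/4 = 4200553/4 ≈ 1.0501e+6)
X(M) = 88 (X(M) = 2 - (-188 - 1*500)/8 = 2 - (-188 - 500)/8 = 2 - ⅛*(-688) = 2 + 86 = 88)
X(-1311) + C = 88 + 4200553/4 = 4200905/4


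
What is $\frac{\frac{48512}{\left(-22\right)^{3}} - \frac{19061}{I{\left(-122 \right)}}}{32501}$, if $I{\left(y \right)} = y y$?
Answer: $- \frac{115626767}{643864440604} \approx -0.00017958$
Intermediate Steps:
$I{\left(y \right)} = y^{2}$
$\frac{\frac{48512}{\left(-22\right)^{3}} - \frac{19061}{I{\left(-122 \right)}}}{32501} = \frac{\frac{48512}{\left(-22\right)^{3}} - \frac{19061}{\left(-122\right)^{2}}}{32501} = \left(\frac{48512}{-10648} - \frac{19061}{14884}\right) \frac{1}{32501} = \left(48512 \left(- \frac{1}{10648}\right) - \frac{19061}{14884}\right) \frac{1}{32501} = \left(- \frac{6064}{1331} - \frac{19061}{14884}\right) \frac{1}{32501} = \left(- \frac{115626767}{19810604}\right) \frac{1}{32501} = - \frac{115626767}{643864440604}$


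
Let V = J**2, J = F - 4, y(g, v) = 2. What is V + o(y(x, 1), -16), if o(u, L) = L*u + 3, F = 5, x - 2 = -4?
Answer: -28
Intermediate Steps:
x = -2 (x = 2 - 4 = -2)
J = 1 (J = 5 - 4 = 1)
V = 1 (V = 1**2 = 1)
o(u, L) = 3 + L*u
V + o(y(x, 1), -16) = 1 + (3 - 16*2) = 1 + (3 - 32) = 1 - 29 = -28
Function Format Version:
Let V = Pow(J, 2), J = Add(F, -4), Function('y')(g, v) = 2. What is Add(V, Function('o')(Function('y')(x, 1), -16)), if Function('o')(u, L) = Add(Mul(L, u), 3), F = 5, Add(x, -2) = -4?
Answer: -28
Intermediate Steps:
x = -2 (x = Add(2, -4) = -2)
J = 1 (J = Add(5, -4) = 1)
V = 1 (V = Pow(1, 2) = 1)
Function('o')(u, L) = Add(3, Mul(L, u))
Add(V, Function('o')(Function('y')(x, 1), -16)) = Add(1, Add(3, Mul(-16, 2))) = Add(1, Add(3, -32)) = Add(1, -29) = -28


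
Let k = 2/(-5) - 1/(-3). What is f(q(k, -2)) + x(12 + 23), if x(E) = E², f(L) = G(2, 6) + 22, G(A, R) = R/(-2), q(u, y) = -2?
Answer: 1244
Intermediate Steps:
k = -1/15 (k = 2*(-⅕) - 1*(-⅓) = -⅖ + ⅓ = -1/15 ≈ -0.066667)
G(A, R) = -R/2 (G(A, R) = R*(-½) = -R/2)
f(L) = 19 (f(L) = -½*6 + 22 = -3 + 22 = 19)
f(q(k, -2)) + x(12 + 23) = 19 + (12 + 23)² = 19 + 35² = 19 + 1225 = 1244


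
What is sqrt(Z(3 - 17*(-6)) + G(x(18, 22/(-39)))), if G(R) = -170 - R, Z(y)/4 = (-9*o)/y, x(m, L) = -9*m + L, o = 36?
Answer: I*sqrt(36852270)/1365 ≈ 4.4473*I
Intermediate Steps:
x(m, L) = L - 9*m
Z(y) = -1296/y (Z(y) = 4*((-9*36)/y) = 4*(-324/y) = -1296/y)
sqrt(Z(3 - 17*(-6)) + G(x(18, 22/(-39)))) = sqrt(-1296/(3 - 17*(-6)) + (-170 - (22/(-39) - 9*18))) = sqrt(-1296/(3 + 102) + (-170 - (22*(-1/39) - 162))) = sqrt(-1296/105 + (-170 - (-22/39 - 162))) = sqrt(-1296*1/105 + (-170 - 1*(-6340/39))) = sqrt(-432/35 + (-170 + 6340/39)) = sqrt(-432/35 - 290/39) = sqrt(-26998/1365) = I*sqrt(36852270)/1365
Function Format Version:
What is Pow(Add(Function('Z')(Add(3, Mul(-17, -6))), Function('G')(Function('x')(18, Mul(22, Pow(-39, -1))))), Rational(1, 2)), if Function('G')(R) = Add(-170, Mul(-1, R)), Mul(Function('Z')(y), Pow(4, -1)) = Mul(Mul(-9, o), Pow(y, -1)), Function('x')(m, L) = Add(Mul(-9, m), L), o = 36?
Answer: Mul(Rational(1, 1365), I, Pow(36852270, Rational(1, 2))) ≈ Mul(4.4473, I)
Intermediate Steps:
Function('x')(m, L) = Add(L, Mul(-9, m))
Function('Z')(y) = Mul(-1296, Pow(y, -1)) (Function('Z')(y) = Mul(4, Mul(Mul(-9, 36), Pow(y, -1))) = Mul(4, Mul(-324, Pow(y, -1))) = Mul(-1296, Pow(y, -1)))
Pow(Add(Function('Z')(Add(3, Mul(-17, -6))), Function('G')(Function('x')(18, Mul(22, Pow(-39, -1))))), Rational(1, 2)) = Pow(Add(Mul(-1296, Pow(Add(3, Mul(-17, -6)), -1)), Add(-170, Mul(-1, Add(Mul(22, Pow(-39, -1)), Mul(-9, 18))))), Rational(1, 2)) = Pow(Add(Mul(-1296, Pow(Add(3, 102), -1)), Add(-170, Mul(-1, Add(Mul(22, Rational(-1, 39)), -162)))), Rational(1, 2)) = Pow(Add(Mul(-1296, Pow(105, -1)), Add(-170, Mul(-1, Add(Rational(-22, 39), -162)))), Rational(1, 2)) = Pow(Add(Mul(-1296, Rational(1, 105)), Add(-170, Mul(-1, Rational(-6340, 39)))), Rational(1, 2)) = Pow(Add(Rational(-432, 35), Add(-170, Rational(6340, 39))), Rational(1, 2)) = Pow(Add(Rational(-432, 35), Rational(-290, 39)), Rational(1, 2)) = Pow(Rational(-26998, 1365), Rational(1, 2)) = Mul(Rational(1, 1365), I, Pow(36852270, Rational(1, 2)))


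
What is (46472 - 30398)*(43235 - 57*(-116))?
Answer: 801240678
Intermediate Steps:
(46472 - 30398)*(43235 - 57*(-116)) = 16074*(43235 + 6612) = 16074*49847 = 801240678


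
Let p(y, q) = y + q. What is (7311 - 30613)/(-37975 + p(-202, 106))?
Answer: 23302/38071 ≈ 0.61207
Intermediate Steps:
p(y, q) = q + y
(7311 - 30613)/(-37975 + p(-202, 106)) = (7311 - 30613)/(-37975 + (106 - 202)) = -23302/(-37975 - 96) = -23302/(-38071) = -23302*(-1/38071) = 23302/38071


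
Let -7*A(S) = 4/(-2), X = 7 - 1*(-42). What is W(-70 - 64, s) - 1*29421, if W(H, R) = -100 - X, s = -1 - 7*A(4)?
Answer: -29570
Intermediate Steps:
X = 49 (X = 7 + 42 = 49)
A(S) = 2/7 (A(S) = -4/(7*(-2)) = -4*(-1)/(7*2) = -⅐*(-2) = 2/7)
s = -3 (s = -1 - 7*2/7 = -1 - 2 = -3)
W(H, R) = -149 (W(H, R) = -100 - 1*49 = -100 - 49 = -149)
W(-70 - 64, s) - 1*29421 = -149 - 1*29421 = -149 - 29421 = -29570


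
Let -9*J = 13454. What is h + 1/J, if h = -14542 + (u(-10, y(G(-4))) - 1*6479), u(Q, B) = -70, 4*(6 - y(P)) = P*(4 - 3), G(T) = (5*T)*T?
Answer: -283758323/13454 ≈ -21091.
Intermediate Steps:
J = -13454/9 (J = -⅑*13454 = -13454/9 ≈ -1494.9)
G(T) = 5*T²
y(P) = 6 - P/4 (y(P) = 6 - P*(4 - 3)/4 = 6 - P/4)
h = -21091 (h = -14542 + (-70 - 1*6479) = -14542 + (-70 - 6479) = -14542 - 6549 = -21091)
h + 1/J = -21091 + 1/(-13454/9) = -21091 - 9/13454 = -283758323/13454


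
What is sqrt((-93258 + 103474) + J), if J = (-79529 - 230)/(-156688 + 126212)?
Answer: 5*sqrt(94909143957)/15238 ≈ 101.09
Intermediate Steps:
J = 79759/30476 (J = -79759/(-30476) = -79759*(-1/30476) = 79759/30476 ≈ 2.6171)
sqrt((-93258 + 103474) + J) = sqrt((-93258 + 103474) + 79759/30476) = sqrt(10216 + 79759/30476) = sqrt(311422575/30476) = 5*sqrt(94909143957)/15238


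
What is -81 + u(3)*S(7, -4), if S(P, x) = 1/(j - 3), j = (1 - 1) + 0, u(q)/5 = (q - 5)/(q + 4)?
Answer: -1691/21 ≈ -80.524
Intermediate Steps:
u(q) = 5*(-5 + q)/(4 + q) (u(q) = 5*((q - 5)/(q + 4)) = 5*((-5 + q)/(4 + q)) = 5*(-5 + q)/(4 + q))
j = 0 (j = 0 + 0 = 0)
S(P, x) = -1/3 (S(P, x) = 1/(0 - 3) = 1/(-3) = -1/3)
-81 + u(3)*S(7, -4) = -81 + (5*(-5 + 3)/(4 + 3))*(-1/3) = -81 + (5*(-2)/7)*(-1/3) = -81 + (5*(1/7)*(-2))*(-1/3) = -81 - 10/7*(-1/3) = -81 + 10/21 = -1691/21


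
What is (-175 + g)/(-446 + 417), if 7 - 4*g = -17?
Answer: 169/29 ≈ 5.8276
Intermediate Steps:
g = 6 (g = 7/4 - 1/4*(-17) = 7/4 + 17/4 = 6)
(-175 + g)/(-446 + 417) = (-175 + 6)/(-446 + 417) = -169/(-29) = -169*(-1/29) = 169/29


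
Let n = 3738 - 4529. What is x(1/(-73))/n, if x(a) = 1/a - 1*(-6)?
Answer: 67/791 ≈ 0.084703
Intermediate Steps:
x(a) = 6 + 1/a (x(a) = 1/a + 6 = 6 + 1/a)
n = -791
x(1/(-73))/n = (6 + 1/(1/(-73)))/(-791) = (6 + 1/(-1/73))*(-1/791) = (6 - 73)*(-1/791) = -67*(-1/791) = 67/791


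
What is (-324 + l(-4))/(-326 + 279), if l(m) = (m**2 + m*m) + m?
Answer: 296/47 ≈ 6.2979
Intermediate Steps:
l(m) = m + 2*m**2 (l(m) = (m**2 + m**2) + m = 2*m**2 + m = m + 2*m**2)
(-324 + l(-4))/(-326 + 279) = (-324 - 4*(1 + 2*(-4)))/(-326 + 279) = (-324 - 4*(1 - 8))/(-47) = (-324 - 4*(-7))*(-1/47) = (-324 + 28)*(-1/47) = -296*(-1/47) = 296/47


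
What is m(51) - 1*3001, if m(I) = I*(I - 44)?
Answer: -2644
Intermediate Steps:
m(I) = I*(-44 + I)
m(51) - 1*3001 = 51*(-44 + 51) - 1*3001 = 51*7 - 3001 = 357 - 3001 = -2644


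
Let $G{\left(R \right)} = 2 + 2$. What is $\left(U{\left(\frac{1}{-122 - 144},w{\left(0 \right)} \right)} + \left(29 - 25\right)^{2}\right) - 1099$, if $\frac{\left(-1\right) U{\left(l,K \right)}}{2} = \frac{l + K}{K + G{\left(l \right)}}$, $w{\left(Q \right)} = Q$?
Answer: $- \frac{576155}{532} \approx -1083.0$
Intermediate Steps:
$G{\left(R \right)} = 4$
$U{\left(l,K \right)} = - \frac{2 \left(K + l\right)}{4 + K}$ ($U{\left(l,K \right)} = - 2 \frac{l + K}{K + 4} = - 2 \frac{K + l}{4 + K} = - \frac{2 \left(K + l\right)}{4 + K}$)
$\left(U{\left(\frac{1}{-122 - 144},w{\left(0 \right)} \right)} + \left(29 - 25\right)^{2}\right) - 1099 = \left(\frac{2 \left(\left(-1\right) 0 - \frac{1}{-122 - 144}\right)}{4 + 0} + \left(29 - 25\right)^{2}\right) - 1099 = \left(\frac{2 \left(0 - \frac{1}{-266}\right)}{4} + 4^{2}\right) - 1099 = \left(2 \cdot \frac{1}{4} \left(0 - - \frac{1}{266}\right) + 16\right) - 1099 = \left(2 \cdot \frac{1}{4} \left(0 + \frac{1}{266}\right) + 16\right) - 1099 = \left(2 \cdot \frac{1}{4} \cdot \frac{1}{266} + 16\right) - 1099 = \left(\frac{1}{532} + 16\right) - 1099 = \frac{8513}{532} - 1099 = - \frac{576155}{532}$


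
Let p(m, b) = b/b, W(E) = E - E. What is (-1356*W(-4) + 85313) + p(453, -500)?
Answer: 85314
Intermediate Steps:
W(E) = 0
p(m, b) = 1
(-1356*W(-4) + 85313) + p(453, -500) = (-1356*0 + 85313) + 1 = (0 + 85313) + 1 = 85313 + 1 = 85314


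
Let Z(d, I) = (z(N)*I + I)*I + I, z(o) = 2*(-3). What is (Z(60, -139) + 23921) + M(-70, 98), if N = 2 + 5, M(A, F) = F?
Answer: -72725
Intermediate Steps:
N = 7
z(o) = -6
Z(d, I) = I - 5*I² (Z(d, I) = (-6*I + I)*I + I = (-5*I)*I + I = -5*I² + I = I - 5*I²)
(Z(60, -139) + 23921) + M(-70, 98) = (-139*(1 - 5*(-139)) + 23921) + 98 = (-139*(1 + 695) + 23921) + 98 = (-139*696 + 23921) + 98 = (-96744 + 23921) + 98 = -72823 + 98 = -72725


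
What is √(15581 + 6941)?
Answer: √22522 ≈ 150.07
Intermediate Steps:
√(15581 + 6941) = √22522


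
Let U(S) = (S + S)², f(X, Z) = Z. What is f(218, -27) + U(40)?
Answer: 6373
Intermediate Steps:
U(S) = 4*S² (U(S) = (2*S)² = 4*S²)
f(218, -27) + U(40) = -27 + 4*40² = -27 + 4*1600 = -27 + 6400 = 6373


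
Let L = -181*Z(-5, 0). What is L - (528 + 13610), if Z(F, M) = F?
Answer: -13233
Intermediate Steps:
L = 905 (L = -181*(-5) = 905)
L - (528 + 13610) = 905 - (528 + 13610) = 905 - 1*14138 = 905 - 14138 = -13233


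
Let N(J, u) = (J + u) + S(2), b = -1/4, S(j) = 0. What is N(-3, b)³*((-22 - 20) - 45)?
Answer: 191139/64 ≈ 2986.5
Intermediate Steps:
b = -¼ (b = -1*¼ = -¼ ≈ -0.25000)
N(J, u) = J + u (N(J, u) = (J + u) + 0 = J + u)
N(-3, b)³*((-22 - 20) - 45) = (-3 - ¼)³*((-22 - 20) - 45) = (-13/4)³*(-42 - 45) = -2197/64*(-87) = 191139/64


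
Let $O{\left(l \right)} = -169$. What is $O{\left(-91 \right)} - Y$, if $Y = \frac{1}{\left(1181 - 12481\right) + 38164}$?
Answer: $- \frac{4540017}{26864} \approx -169.0$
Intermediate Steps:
$Y = \frac{1}{26864}$ ($Y = \frac{1}{\left(1181 - 12481\right) + 38164} = \frac{1}{-11300 + 38164} = \frac{1}{26864} \approx 3.7225 \cdot 10^{-5}$)
$O{\left(-91 \right)} - Y = -169 - \frac{1}{26864} = - \frac{4540017}{26864}$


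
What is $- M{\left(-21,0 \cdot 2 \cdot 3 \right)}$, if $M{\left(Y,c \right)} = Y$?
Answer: $21$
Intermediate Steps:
$- M{\left(-21,0 \cdot 2 \cdot 3 \right)} = \left(-1\right) \left(-21\right) = 21$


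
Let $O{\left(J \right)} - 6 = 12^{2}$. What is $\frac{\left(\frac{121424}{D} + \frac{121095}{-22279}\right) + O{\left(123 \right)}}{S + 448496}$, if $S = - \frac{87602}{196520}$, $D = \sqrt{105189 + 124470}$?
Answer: $\frac{316471386300}{981817108809361} + \frac{11931122240 \sqrt{229659}}{10120882238522781} \approx 0.00088728$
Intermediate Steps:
$D = \sqrt{229659} \approx 479.23$
$S = - \frac{43801}{98260}$ ($S = \left(-87602\right) \frac{1}{196520} = - \frac{43801}{98260} \approx -0.44577$)
$O{\left(J \right)} = 150$ ($O{\left(J \right)} = 6 + 12^{2} = 6 + 144 = 150$)
$\frac{\left(\frac{121424}{D} + \frac{121095}{-22279}\right) + O{\left(123 \right)}}{S + 448496} = \frac{\left(\frac{121424}{\sqrt{229659}} + \frac{121095}{-22279}\right) + 150}{- \frac{43801}{98260} + 448496} = \frac{\left(121424 \frac{\sqrt{229659}}{229659} + 121095 \left(- \frac{1}{22279}\right)\right) + 150}{\frac{44069173159}{98260}} = \left(\left(\frac{121424 \sqrt{229659}}{229659} - \frac{121095}{22279}\right) + 150\right) \frac{98260}{44069173159} = \left(\left(- \frac{121095}{22279} + \frac{121424 \sqrt{229659}}{229659}\right) + 150\right) \frac{98260}{44069173159} = \left(\frac{3220755}{22279} + \frac{121424 \sqrt{229659}}{229659}\right) \frac{98260}{44069173159} = \frac{316471386300}{981817108809361} + \frac{11931122240 \sqrt{229659}}{10120882238522781}$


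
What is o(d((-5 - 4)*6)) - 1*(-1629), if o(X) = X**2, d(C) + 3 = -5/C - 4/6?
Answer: 4787413/2916 ≈ 1641.8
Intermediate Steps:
d(C) = -11/3 - 5/C (d(C) = -3 + (-5/C - 4/6) = -3 + (-5/C - 4*1/6) = -3 + (-5/C - 2/3) = -3 + (-2/3 - 5/C) = -11/3 - 5/C)
o(d((-5 - 4)*6)) - 1*(-1629) = (-11/3 - 5*1/(6*(-5 - 4)))**2 - 1*(-1629) = (-11/3 - 5/((-9*6)))**2 + 1629 = (-11/3 - 5/(-54))**2 + 1629 = (-11/3 - 5*(-1/54))**2 + 1629 = (-11/3 + 5/54)**2 + 1629 = (-193/54)**2 + 1629 = 37249/2916 + 1629 = 4787413/2916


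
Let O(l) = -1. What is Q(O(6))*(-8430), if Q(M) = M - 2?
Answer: 25290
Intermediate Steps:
Q(M) = -2 + M
Q(O(6))*(-8430) = (-2 - 1)*(-8430) = -3*(-8430) = 25290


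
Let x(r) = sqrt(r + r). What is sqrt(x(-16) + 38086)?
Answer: sqrt(38086 + 4*I*sqrt(2)) ≈ 195.16 + 0.014*I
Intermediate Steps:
x(r) = sqrt(2)*sqrt(r) (x(r) = sqrt(2*r) = sqrt(2)*sqrt(r))
sqrt(x(-16) + 38086) = sqrt(sqrt(2)*sqrt(-16) + 38086) = sqrt(sqrt(2)*(4*I) + 38086) = sqrt(4*I*sqrt(2) + 38086) = sqrt(38086 + 4*I*sqrt(2))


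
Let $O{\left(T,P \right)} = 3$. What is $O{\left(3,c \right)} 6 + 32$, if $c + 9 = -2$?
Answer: $50$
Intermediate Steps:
$c = -11$ ($c = -9 - 2 = -11$)
$O{\left(3,c \right)} 6 + 32 = 3 \cdot 6 + 32 = 18 + 32 = 50$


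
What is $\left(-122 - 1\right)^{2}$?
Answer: $15129$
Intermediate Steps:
$\left(-122 - 1\right)^{2} = \left(-123\right)^{2} = 15129$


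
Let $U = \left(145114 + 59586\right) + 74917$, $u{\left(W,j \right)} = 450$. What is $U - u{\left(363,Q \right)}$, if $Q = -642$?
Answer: $279167$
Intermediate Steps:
$U = 279617$ ($U = 204700 + 74917 = 279617$)
$U - u{\left(363,Q \right)} = 279617 - 450 = 279167$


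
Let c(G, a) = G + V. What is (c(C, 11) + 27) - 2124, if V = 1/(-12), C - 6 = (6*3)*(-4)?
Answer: -25957/12 ≈ -2163.1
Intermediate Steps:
C = -66 (C = 6 + (6*3)*(-4) = 6 + 18*(-4) = 6 - 72 = -66)
V = -1/12 ≈ -0.083333
c(G, a) = -1/12 + G (c(G, a) = G - 1/12 = -1/12 + G)
(c(C, 11) + 27) - 2124 = ((-1/12 - 66) + 27) - 2124 = (-793/12 + 27) - 2124 = -469/12 - 2124 = -25957/12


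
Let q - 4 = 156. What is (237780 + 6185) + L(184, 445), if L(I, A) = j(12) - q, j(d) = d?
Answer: 243817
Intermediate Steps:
q = 160 (q = 4 + 156 = 160)
L(I, A) = -148 (L(I, A) = 12 - 1*160 = 12 - 160 = -148)
(237780 + 6185) + L(184, 445) = (237780 + 6185) - 148 = 243965 - 148 = 243817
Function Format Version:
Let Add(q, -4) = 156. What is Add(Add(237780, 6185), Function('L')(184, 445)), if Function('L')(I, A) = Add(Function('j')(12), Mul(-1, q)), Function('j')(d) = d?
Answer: 243817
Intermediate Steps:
q = 160 (q = Add(4, 156) = 160)
Function('L')(I, A) = -148 (Function('L')(I, A) = Add(12, Mul(-1, 160)) = Add(12, -160) = -148)
Add(Add(237780, 6185), Function('L')(184, 445)) = Add(Add(237780, 6185), -148) = Add(243965, -148) = 243817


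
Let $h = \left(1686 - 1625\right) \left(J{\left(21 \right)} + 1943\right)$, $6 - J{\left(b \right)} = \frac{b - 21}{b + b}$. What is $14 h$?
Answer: $1664446$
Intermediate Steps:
$J{\left(b \right)} = 6 - \frac{-21 + b}{2 b}$ ($J{\left(b \right)} = 6 - \frac{b - 21}{b + b} = 6 - \frac{-21 + b}{2 b}$)
$h = 118889$ ($h = \left(1686 - 1625\right) \left(\frac{21 + 11 \cdot 21}{2 \cdot 21} + 1943\right) = 61 \left(\frac{1}{2} \cdot \frac{1}{21} \left(21 + 231\right) + 1943\right) = 61 \left(\frac{1}{2} \cdot \frac{1}{21} \cdot 252 + 1943\right) = 61 \left(6 + 1943\right) = 61 \cdot 1949 = 118889$)
$14 h = 14 \cdot 118889 = 1664446$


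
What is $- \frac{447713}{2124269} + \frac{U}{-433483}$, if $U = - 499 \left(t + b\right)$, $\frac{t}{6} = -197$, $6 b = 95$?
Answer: $- \frac{72112163299}{46428630198} \approx -1.5532$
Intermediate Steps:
$b = \frac{95}{6}$ ($b = \frac{1}{6} \cdot 95 = \frac{95}{6} \approx 15.833$)
$t = -1182$ ($t = 6 \left(-197\right) = -1182$)
$U = \frac{3491503}{6}$ ($U = - 499 \left(-1182 + \frac{95}{6}\right) = \left(-499\right) \left(- \frac{6997}{6}\right) = \frac{3491503}{6} \approx 5.8192 \cdot 10^{5}$)
$- \frac{447713}{2124269} + \frac{U}{-433483} = - \frac{447713}{2124269} + \frac{3491503}{6 \left(-433483\right)} = \left(-447713\right) \frac{1}{2124269} + \frac{3491503}{6} \left(- \frac{1}{433483}\right) = - \frac{63959}{303467} - \frac{3491503}{2600898} = - \frac{72112163299}{46428630198}$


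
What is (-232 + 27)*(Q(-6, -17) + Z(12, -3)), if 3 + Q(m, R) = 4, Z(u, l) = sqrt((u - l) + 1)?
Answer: -1025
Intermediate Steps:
Z(u, l) = sqrt(1 + u - l)
Q(m, R) = 1 (Q(m, R) = -3 + 4 = 1)
(-232 + 27)*(Q(-6, -17) + Z(12, -3)) = (-232 + 27)*(1 + sqrt(1 + 12 - 1*(-3))) = -205*(1 + sqrt(1 + 12 + 3)) = -205*(1 + sqrt(16)) = -205*(1 + 4) = -205*5 = -1025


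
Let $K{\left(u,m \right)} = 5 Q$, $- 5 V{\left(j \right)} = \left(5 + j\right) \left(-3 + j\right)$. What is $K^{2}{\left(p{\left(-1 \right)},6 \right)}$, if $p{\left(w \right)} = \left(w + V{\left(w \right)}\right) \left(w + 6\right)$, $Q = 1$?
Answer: $25$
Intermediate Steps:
$V{\left(j \right)} = - \frac{\left(-3 + j\right) \left(5 + j\right)}{5}$ ($V{\left(j \right)} = - \frac{\left(5 + j\right) \left(-3 + j\right)}{5} = - \frac{\left(-3 + j\right) \left(5 + j\right)}{5}$)
$p{\left(w \right)} = \left(6 + w\right) \left(3 - \frac{w^{2}}{5} + \frac{3 w}{5}\right)$ ($p{\left(w \right)} = \left(w - \left(-3 + \frac{w^{2}}{5} + \frac{2 w}{5}\right)\right) \left(w + 6\right) = \left(3 - \frac{w^{2}}{5} + \frac{3 w}{5}\right) \left(6 + w\right) = \left(6 + w\right) \left(3 - \frac{w^{2}}{5} + \frac{3 w}{5}\right)$)
$K{\left(u,m \right)} = 5$ ($K{\left(u,m \right)} = 5 \cdot 1 = 5$)
$K^{2}{\left(p{\left(-1 \right)},6 \right)} = 5^{2} = 25$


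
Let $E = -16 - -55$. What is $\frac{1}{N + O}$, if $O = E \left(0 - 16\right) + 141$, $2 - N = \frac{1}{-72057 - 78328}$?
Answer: $- \frac{150385}{72335184} \approx -0.002079$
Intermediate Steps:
$E = 39$ ($E = -16 + 55 = 39$)
$N = \frac{300771}{150385}$ ($N = 2 - \frac{1}{-72057 - 78328} = 2 - \frac{1}{-150385} = 2 - - \frac{1}{150385} = 2 + \frac{1}{150385} = \frac{300771}{150385} \approx 2.0$)
$O = -483$ ($O = 39 \left(0 - 16\right) + 141 = 39 \left(-16\right) + 141 = -624 + 141 = -483$)
$\frac{1}{N + O} = \frac{1}{\frac{300771}{150385} - 483} = \frac{1}{- \frac{72335184}{150385}} = - \frac{150385}{72335184}$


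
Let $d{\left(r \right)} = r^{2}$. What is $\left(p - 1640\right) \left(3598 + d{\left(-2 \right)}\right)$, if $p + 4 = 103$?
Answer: $-5550682$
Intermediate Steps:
$p = 99$ ($p = -4 + 103 = 99$)
$\left(p - 1640\right) \left(3598 + d{\left(-2 \right)}\right) = \left(99 - 1640\right) \left(3598 + \left(-2\right)^{2}\right) = - 1541 \left(3598 + 4\right) = \left(-1541\right) 3602 = -5550682$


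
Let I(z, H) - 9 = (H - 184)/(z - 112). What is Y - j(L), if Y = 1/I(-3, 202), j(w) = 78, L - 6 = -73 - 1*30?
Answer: -79211/1017 ≈ -77.887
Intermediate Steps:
I(z, H) = 9 + (-184 + H)/(-112 + z) (I(z, H) = 9 + (H - 184)/(z - 112) = 9 + (-184 + H)/(-112 + z))
L = -97 (L = 6 + (-73 - 1*30) = 6 + (-73 - 30) = 6 - 103 = -97)
Y = 115/1017 (Y = 1/((-1192 + 202 + 9*(-3))/(-112 - 3)) = 1/((-1192 + 202 - 27)/(-115)) = 1/(-1/115*(-1017)) = 1/(1017/115) = 115/1017 ≈ 0.11308)
Y - j(L) = 115/1017 - 1*78 = 115/1017 - 78 = -79211/1017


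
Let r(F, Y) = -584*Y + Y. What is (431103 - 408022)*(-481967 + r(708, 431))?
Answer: -16923912440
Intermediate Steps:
r(F, Y) = -583*Y
(431103 - 408022)*(-481967 + r(708, 431)) = (431103 - 408022)*(-481967 - 583*431) = 23081*(-481967 - 251273) = 23081*(-733240) = -16923912440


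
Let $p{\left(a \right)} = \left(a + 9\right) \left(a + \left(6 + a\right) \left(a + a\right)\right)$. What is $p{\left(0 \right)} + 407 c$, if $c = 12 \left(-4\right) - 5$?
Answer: $-21571$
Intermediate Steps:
$c = -53$ ($c = -48 - 5 = -53$)
$p{\left(a \right)} = \left(9 + a\right) \left(a + 2 a \left(6 + a\right)\right)$ ($p{\left(a \right)} = \left(9 + a\right) \left(a + \left(6 + a\right) 2 a\right) = \left(9 + a\right) \left(a + 2 a \left(6 + a\right)\right)$)
$p{\left(0 \right)} + 407 c = 0 \left(117 + 2 \cdot 0^{2} + 31 \cdot 0\right) + 407 \left(-53\right) = 0 \left(117 + 2 \cdot 0 + 0\right) - 21571 = 0 \left(117 + 0 + 0\right) - 21571 = 0 \cdot 117 - 21571 = 0 - 21571 = -21571$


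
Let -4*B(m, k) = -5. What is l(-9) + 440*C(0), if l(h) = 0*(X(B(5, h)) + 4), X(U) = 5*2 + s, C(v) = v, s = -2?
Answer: 0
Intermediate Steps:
B(m, k) = 5/4 (B(m, k) = -1/4*(-5) = 5/4)
X(U) = 8 (X(U) = 5*2 - 2 = 10 - 2 = 8)
l(h) = 0 (l(h) = 0*(8 + 4) = 0*12 = 0)
l(-9) + 440*C(0) = 0 + 440*0 = 0 + 0 = 0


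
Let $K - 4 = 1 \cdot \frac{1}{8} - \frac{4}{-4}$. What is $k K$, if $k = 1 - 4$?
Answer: $- \frac{123}{8} \approx -15.375$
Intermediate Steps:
$k = -3$
$K = \frac{41}{8}$ ($K = 4 + \left(1 \cdot \frac{1}{8} - \frac{4}{-4}\right) = 4 + \left(1 \cdot \frac{1}{8} - -1\right) = 4 + \left(\frac{1}{8} + 1\right) = 4 + \frac{9}{8} = \frac{41}{8} \approx 5.125$)
$k K = \left(-3\right) \frac{41}{8} = - \frac{123}{8}$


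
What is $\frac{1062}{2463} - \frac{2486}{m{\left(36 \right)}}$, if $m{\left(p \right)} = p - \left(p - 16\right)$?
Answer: $- \frac{1017671}{6568} \approx -154.94$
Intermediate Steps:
$m{\left(p \right)} = 16$ ($m{\left(p \right)} = p - \left(p - 16\right) = p - \left(-16 + p\right) = 16$)
$\frac{1062}{2463} - \frac{2486}{m{\left(36 \right)}} = \frac{1062}{2463} - \frac{2486}{16} = 1062 \cdot \frac{1}{2463} - \frac{1243}{8} = \frac{354}{821} - \frac{1243}{8} = - \frac{1017671}{6568}$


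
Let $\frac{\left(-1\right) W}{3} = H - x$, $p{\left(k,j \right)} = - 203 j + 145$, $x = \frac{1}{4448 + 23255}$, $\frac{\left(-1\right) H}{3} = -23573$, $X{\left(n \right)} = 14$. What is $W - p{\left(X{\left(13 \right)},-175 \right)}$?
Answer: $- \frac{6865551378}{27703} \approx -2.4783 \cdot 10^{5}$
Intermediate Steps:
$H = 70719$ ($H = \left(-3\right) \left(-23573\right) = 70719$)
$x = \frac{1}{27703} \approx 3.6097 \cdot 10^{-5}$
$p{\left(k,j \right)} = 145 - 203 j$
$W = - \frac{5877385368}{27703}$ ($W = - 3 \left(70719 - \frac{1}{27703}\right) = \left(-3\right) \frac{1959128456}{27703} = - \frac{5877385368}{27703} \approx -2.1216 \cdot 10^{5}$)
$W - p{\left(X{\left(13 \right)},-175 \right)} = - \frac{5877385368}{27703} - \left(145 - -35525\right) = - \frac{5877385368}{27703} - \left(145 + 35525\right) = - \frac{5877385368}{27703} - 35670 = - \frac{6865551378}{27703}$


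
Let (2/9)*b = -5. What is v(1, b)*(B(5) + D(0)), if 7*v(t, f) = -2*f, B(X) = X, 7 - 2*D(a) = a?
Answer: 765/14 ≈ 54.643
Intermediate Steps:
b = -45/2 (b = (9/2)*(-5) = -45/2 ≈ -22.500)
D(a) = 7/2 - a/2
v(t, f) = -2*f/7 (v(t, f) = (-2*f)/7 = -2*f/7)
v(1, b)*(B(5) + D(0)) = (-2/7*(-45/2))*(5 + (7/2 - ½*0)) = 45*(5 + (7/2 + 0))/7 = 45*(5 + 7/2)/7 = (45/7)*(17/2) = 765/14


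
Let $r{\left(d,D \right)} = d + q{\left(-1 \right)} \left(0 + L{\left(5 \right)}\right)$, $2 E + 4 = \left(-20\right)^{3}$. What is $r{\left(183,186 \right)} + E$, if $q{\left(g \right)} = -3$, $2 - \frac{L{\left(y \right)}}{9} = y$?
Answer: $-3738$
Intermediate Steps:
$L{\left(y \right)} = 18 - 9 y$
$E = -4002$ ($E = -2 + \frac{\left(-20\right)^{3}}{2} = -2 + \frac{1}{2} \left(-8000\right) = -2 - 4000 = -4002$)
$r{\left(d,D \right)} = 81 + d$ ($r{\left(d,D \right)} = d - 3 \left(0 + \left(18 - 45\right)\right) = d - 3 \left(0 - 27\right) = d - -81 = d + 81 = 81 + d$)
$r{\left(183,186 \right)} + E = \left(81 + 183\right) - 4002 = 264 - 4002 = -3738$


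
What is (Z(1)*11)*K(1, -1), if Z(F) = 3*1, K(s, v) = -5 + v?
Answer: -198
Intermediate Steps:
Z(F) = 3
(Z(1)*11)*K(1, -1) = (3*11)*(-5 - 1) = 33*(-6) = -198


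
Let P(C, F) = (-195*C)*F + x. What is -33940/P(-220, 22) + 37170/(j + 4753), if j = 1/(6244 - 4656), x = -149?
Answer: 11088747007172/1424491198003 ≈ 7.7844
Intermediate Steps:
P(C, F) = -149 - 195*C*F (P(C, F) = (-195*C)*F - 149 = -195*C*F - 149 = -149 - 195*C*F)
j = 1/1588 ≈ 0.00062972
-33940/P(-220, 22) + 37170/(j + 4753) = -33940/(-149 - 195*(-220)*22) + 37170/(1/1588 + 4753) = -33940/(-149 + 943800) + 37170/(7547765/1588) = -33940/943651 + 37170*(1588/7547765) = -33940*1/943651 + 11805192/1509553 = -33940/943651 + 11805192/1509553 = 11088747007172/1424491198003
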